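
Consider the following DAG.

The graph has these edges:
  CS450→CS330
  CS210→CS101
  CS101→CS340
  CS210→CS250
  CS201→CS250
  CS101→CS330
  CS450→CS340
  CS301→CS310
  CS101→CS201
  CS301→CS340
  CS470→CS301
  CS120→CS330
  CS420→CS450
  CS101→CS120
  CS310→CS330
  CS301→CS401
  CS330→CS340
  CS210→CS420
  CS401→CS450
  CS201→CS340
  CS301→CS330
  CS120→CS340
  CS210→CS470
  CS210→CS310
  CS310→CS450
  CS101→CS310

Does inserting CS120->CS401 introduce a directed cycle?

No

Adding CS120→CS401 creates a cycle iff CS401 can already reach CS120.
Explore from CS401: no path reaches CS120. The graph stays acyclic.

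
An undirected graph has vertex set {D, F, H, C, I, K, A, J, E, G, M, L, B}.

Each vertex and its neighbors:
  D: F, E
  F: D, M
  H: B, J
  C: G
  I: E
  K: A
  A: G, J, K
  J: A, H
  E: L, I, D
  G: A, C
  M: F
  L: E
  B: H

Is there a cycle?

DFS, tracking each vertex's parent; an edge to a visited non-parent vertex closes a cycle.
Start from K:
visit K (parent –)
  visit A (parent K)
    visit G (parent A)
      G–A: parent, skip
      visit C (parent G)
        C–G: parent, skip
    visit J (parent A)
      J–A: parent, skip
      visit H (parent J)
        visit B (parent H)
          B–H: parent, skip
        H–J: parent, skip
    A–K: parent, skip
visit D (parent –)
  visit F (parent D)
    F–D: parent, skip
    visit M (parent F)
      M–F: parent, skip
  visit E (parent D)
    visit L (parent E)
      L–E: parent, skip
    visit I (parent E)
      I–E: parent, skip
    E–D: parent, skip
No non-parent visited neighbor found — the graph is a forest.

No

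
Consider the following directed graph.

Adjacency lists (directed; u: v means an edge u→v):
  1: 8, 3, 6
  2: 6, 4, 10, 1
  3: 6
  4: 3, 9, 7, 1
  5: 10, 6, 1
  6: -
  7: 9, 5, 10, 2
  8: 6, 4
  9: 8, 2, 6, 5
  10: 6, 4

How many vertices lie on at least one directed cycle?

A vertex is on a directed cycle iff it belongs to a strongly connected component of size ≥ 2 (or has a self-loop).
The vertices on cycles are {1, 2, 4, 5, 7, 8, 9, 10} — 8 in total.

8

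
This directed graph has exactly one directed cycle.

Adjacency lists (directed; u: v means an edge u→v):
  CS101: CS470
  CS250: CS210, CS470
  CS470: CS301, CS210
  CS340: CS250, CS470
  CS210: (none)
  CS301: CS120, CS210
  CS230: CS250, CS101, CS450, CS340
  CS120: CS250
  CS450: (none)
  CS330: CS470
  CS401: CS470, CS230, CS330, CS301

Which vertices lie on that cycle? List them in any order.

CS120, CS250, CS301, CS470

DFS with gray/black marking from CS301:
CS301 gray
  CS120 gray
    CS250 gray
      CS210 gray
      CS210 black
      CS470 gray
        CS470→CS301: CS301 is gray → back edge
Back edge closes the cycle CS301 → CS120 → CS250 → CS470 → CS301; its vertices are {CS120, CS250, CS301, CS470}.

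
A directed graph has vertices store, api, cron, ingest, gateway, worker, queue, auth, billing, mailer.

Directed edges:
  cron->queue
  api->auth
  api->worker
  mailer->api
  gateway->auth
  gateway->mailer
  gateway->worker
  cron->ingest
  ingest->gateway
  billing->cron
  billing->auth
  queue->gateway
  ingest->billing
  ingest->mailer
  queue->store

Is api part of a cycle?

No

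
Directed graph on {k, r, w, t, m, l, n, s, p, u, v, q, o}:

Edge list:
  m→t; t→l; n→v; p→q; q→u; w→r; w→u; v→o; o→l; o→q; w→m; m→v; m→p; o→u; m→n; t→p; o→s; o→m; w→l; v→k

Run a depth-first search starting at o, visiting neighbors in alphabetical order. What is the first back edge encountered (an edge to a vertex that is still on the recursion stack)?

v→o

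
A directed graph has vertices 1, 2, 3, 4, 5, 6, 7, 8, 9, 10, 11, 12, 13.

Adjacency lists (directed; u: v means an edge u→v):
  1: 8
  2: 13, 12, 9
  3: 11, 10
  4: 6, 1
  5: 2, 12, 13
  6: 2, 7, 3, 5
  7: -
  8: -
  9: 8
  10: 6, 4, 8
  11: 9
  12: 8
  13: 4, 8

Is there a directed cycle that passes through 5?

Yes

5 is on a cycle iff 5 can reach itself via ≥1 edge.
5 → 13 → 4 → 6 → 5 — yes.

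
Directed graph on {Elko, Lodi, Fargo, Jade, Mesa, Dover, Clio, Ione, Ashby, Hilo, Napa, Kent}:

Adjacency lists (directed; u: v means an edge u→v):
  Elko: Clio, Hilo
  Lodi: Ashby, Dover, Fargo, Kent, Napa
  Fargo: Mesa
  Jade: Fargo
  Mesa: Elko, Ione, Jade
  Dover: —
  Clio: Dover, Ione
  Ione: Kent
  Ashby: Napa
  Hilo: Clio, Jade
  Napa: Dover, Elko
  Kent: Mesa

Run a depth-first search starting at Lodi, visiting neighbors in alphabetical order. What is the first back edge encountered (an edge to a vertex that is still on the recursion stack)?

Mesa→Elko

DFS from Lodi (visiting neighbors in alphabetical order); mark gray on enter, black on exit:
Lodi gray
  Ashby gray
    Napa gray
      Dover gray
      Dover black
      Elko gray
        Clio gray
          Clio→Dover: Dover black — skip
          Ione gray
            Kent gray
              Mesa gray
                Mesa→Elko: Elko is gray → back edge
First back edge: Mesa → Elko.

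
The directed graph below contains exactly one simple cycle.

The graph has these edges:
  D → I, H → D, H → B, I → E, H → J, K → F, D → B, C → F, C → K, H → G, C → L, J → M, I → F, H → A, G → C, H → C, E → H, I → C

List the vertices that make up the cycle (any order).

D, E, H, I

DFS with gray/black marking from H:
H gray
  B gray
  B black
  A gray
  A black
  C gray
    L gray
    L black
    F gray
    F black
    K gray
      K→F: F black — skip
    K black
  C black
  J gray
    M gray
    M black
  J black
  D gray
    D→B: B black — skip
    I gray
      I→C: C black — skip
      I→F: F black — skip
      E gray
        E→H: H is gray → back edge
Back edge closes the cycle H → D → I → E → H; its vertices are {D, E, H, I}.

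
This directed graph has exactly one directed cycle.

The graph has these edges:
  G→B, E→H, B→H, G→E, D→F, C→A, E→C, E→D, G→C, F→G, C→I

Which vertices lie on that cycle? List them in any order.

DFS with gray/black marking from G:
G gray
  C gray
    I gray
    I black
    A gray
    A black
  C black
  B gray
    H gray
    H black
  B black
  E gray
    E→H: H black — skip
    E→C: C black — skip
    D gray
      F gray
        F→G: G is gray → back edge
Back edge closes the cycle G → E → D → F → G; its vertices are {D, E, F, G}.

D, E, F, G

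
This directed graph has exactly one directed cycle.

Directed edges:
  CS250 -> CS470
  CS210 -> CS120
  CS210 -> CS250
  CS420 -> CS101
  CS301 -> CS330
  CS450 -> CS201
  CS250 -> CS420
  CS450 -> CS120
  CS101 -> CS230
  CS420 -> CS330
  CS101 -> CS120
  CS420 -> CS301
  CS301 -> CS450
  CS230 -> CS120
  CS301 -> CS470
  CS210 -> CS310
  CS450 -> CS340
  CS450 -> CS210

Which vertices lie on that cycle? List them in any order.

CS210, CS250, CS301, CS420, CS450

DFS with gray/black marking from CS250:
CS250 gray
  CS470 gray
  CS470 black
  CS420 gray
    CS301 gray
      CS301→CS470: CS470 black — skip
      CS330 gray
      CS330 black
      CS450 gray
        CS201 gray
        CS201 black
        CS340 gray
        CS340 black
        CS120 gray
        CS120 black
        CS210 gray
          CS210→CS120: CS120 black — skip
          CS310 gray
          CS310 black
          CS210→CS250: CS250 is gray → back edge
Back edge closes the cycle CS250 → CS420 → CS301 → CS450 → CS210 → CS250; its vertices are {CS210, CS250, CS301, CS420, CS450}.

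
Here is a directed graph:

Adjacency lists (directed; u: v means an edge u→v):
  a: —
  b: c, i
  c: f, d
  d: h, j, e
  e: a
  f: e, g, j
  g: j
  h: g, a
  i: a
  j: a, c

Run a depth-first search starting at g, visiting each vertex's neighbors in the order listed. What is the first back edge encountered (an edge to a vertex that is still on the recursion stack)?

f→g

DFS from g (visiting each vertex's neighbors in the order listed); mark gray on enter, black on exit:
g gray
  j gray
    a gray
    a black
    c gray
      f gray
        e gray
          e→a: a black — skip
        e black
        f→g: g is gray → back edge
First back edge: f → g.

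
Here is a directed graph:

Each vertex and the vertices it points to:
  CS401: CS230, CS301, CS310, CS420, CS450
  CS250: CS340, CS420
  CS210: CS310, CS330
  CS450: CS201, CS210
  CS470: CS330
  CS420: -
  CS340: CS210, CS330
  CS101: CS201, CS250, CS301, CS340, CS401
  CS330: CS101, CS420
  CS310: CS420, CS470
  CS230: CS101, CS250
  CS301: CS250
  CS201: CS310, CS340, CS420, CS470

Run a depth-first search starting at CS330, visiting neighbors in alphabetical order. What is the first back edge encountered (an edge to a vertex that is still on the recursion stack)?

CS470->CS330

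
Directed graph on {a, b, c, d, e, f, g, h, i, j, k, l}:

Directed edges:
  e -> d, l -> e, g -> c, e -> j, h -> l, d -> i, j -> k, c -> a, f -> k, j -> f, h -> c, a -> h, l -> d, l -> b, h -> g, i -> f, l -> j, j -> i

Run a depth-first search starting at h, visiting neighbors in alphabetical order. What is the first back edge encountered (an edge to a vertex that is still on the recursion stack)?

DFS from h (visiting neighbors in alphabetical order); mark gray on enter, black on exit:
h gray
  c gray
    a gray
      a→h: h is gray → back edge
First back edge: a → h.

a→h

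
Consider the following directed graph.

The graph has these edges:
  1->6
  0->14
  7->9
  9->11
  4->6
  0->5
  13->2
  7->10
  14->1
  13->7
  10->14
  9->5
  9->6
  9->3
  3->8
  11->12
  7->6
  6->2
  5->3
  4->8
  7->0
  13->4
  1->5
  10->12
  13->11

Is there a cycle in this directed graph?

No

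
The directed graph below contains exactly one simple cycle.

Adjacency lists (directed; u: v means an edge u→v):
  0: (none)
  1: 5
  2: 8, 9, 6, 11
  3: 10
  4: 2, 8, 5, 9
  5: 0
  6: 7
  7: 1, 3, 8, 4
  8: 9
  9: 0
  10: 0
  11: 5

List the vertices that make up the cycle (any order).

2, 4, 6, 7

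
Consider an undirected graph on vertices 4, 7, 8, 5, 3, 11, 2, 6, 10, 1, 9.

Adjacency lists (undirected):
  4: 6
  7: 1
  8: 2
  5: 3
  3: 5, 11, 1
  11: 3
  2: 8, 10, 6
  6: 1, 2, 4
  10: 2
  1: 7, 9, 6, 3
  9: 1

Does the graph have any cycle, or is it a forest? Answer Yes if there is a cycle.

No

DFS, tracking each vertex's parent; an edge to a visited non-parent vertex closes a cycle.
Start from 8:
visit 8 (parent –)
  visit 2 (parent 8)
    2–8: parent, skip
    visit 10 (parent 2)
      10–2: parent, skip
    visit 6 (parent 2)
      visit 1 (parent 6)
        visit 7 (parent 1)
          7–1: parent, skip
        visit 9 (parent 1)
          9–1: parent, skip
        1–6: parent, skip
        visit 3 (parent 1)
          visit 5 (parent 3)
            5–3: parent, skip
          visit 11 (parent 3)
            11–3: parent, skip
          3–1: parent, skip
      6–2: parent, skip
      visit 4 (parent 6)
        4–6: parent, skip
No non-parent visited neighbor found — the graph is a forest.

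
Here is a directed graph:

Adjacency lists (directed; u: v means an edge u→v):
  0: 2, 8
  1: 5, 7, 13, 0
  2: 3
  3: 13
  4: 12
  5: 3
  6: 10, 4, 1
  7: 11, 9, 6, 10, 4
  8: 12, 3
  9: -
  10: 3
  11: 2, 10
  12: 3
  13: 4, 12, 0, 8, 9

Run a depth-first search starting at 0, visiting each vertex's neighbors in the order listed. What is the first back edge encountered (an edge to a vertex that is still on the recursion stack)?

12->3

DFS from 0 (visiting each vertex's neighbors in the order listed); mark gray on enter, black on exit:
0 gray
  2 gray
    3 gray
      13 gray
        4 gray
          12 gray
            12→3: 3 is gray → back edge
First back edge: 12 → 3.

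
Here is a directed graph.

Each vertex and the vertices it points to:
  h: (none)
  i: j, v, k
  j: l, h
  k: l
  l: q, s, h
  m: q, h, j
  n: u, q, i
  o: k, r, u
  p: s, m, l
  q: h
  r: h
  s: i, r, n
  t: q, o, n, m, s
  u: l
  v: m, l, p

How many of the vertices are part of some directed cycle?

10

A vertex is on a directed cycle iff it belongs to a strongly connected component of size ≥ 2 (or has a self-loop).
The vertices on cycles are {i, j, k, l, m, n, p, s, u, v} — 10 in total.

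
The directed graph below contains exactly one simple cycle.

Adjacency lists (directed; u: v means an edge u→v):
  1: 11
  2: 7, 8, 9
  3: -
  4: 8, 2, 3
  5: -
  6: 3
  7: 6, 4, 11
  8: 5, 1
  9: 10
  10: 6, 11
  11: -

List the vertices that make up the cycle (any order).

2, 4, 7

DFS with gray/black marking from 4:
4 gray
  8 gray
    5 gray
    5 black
    1 gray
      11 gray
      11 black
    1 black
  8 black
  2 gray
    7 gray
      6 gray
        3 gray
        3 black
      6 black
      7→4: 4 is gray → back edge
Back edge closes the cycle 4 → 2 → 7 → 4; its vertices are {2, 4, 7}.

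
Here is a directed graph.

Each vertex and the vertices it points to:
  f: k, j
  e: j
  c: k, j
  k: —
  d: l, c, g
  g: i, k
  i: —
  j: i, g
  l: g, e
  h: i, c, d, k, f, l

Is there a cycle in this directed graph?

DFS with white/gray/black marking, starting from j:
j gray
  i gray
  i black
  g gray
    g→i: i black — skip
    k gray
    k black
  g black
j black
f gray
  f→k: k black — skip
  f→j: j black — skip
f black
e gray
  e→j: j black — skip
e black
c gray
  c→k: k black — skip
  c→j: j black — skip
c black
d gray
  l gray
    l→g: g black — skip
    l→e: e black — skip
  l black
  d→c: c black — skip
  d→g: g black — skip
d black
h gray
  h→i: i black — skip
  h→c: c black — skip
  h→d: d black — skip
  h→k: k black — skip
  h→f: f black — skip
  h→l: l black — skip
h black
Every edge goes to a white or black vertex — no back edge, so the graph is acyclic.

No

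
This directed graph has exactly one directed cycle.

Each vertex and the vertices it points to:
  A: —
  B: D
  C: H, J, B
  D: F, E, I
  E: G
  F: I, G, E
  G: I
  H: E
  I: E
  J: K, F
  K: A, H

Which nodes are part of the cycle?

DFS with gray/black marking from I:
I gray
  E gray
    G gray
      G→I: I is gray → back edge
Back edge closes the cycle I → E → G → I; its vertices are {E, G, I}.

E, G, I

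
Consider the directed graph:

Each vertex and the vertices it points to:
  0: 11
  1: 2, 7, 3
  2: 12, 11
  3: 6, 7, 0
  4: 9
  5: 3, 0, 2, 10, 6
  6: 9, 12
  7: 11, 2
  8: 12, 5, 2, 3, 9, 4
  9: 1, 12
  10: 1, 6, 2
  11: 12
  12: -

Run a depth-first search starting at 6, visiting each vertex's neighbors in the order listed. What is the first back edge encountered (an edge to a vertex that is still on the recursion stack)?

DFS from 6 (visiting each vertex's neighbors in the order listed); mark gray on enter, black on exit:
6 gray
  9 gray
    1 gray
      2 gray
        12 gray
        12 black
        11 gray
          11→12: 12 black — skip
        11 black
      2 black
      7 gray
        7→11: 11 black — skip
        7→2: 2 black — skip
      7 black
      3 gray
        3→6: 6 is gray → back edge
First back edge: 3 → 6.

3→6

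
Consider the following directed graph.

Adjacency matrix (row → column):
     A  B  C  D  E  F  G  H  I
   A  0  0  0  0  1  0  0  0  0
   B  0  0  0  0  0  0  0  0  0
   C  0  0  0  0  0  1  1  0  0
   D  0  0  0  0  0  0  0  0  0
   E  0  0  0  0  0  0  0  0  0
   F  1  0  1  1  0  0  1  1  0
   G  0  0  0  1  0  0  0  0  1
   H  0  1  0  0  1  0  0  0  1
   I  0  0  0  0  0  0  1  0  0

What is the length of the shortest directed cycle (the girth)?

For each vertex v, BFS finds the shortest path from v back to v.
The shortest such closed walk is F → C → F, length 2.

2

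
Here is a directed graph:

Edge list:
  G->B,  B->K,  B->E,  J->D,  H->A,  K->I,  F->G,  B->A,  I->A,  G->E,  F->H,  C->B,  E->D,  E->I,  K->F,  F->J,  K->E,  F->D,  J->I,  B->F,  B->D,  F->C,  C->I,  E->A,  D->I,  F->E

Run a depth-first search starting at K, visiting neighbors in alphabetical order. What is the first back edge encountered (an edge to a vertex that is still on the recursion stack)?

B->F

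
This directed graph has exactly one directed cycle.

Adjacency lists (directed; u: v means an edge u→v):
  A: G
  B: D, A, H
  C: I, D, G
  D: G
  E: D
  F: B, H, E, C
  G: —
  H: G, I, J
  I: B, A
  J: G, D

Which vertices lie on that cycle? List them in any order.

B, H, I

DFS with gray/black marking from B:
B gray
  D gray
    G gray
    G black
  D black
  A gray
    A→G: G black — skip
  A black
  H gray
    H→G: G black — skip
    I gray
      I→B: B is gray → back edge
Back edge closes the cycle B → H → I → B; its vertices are {B, H, I}.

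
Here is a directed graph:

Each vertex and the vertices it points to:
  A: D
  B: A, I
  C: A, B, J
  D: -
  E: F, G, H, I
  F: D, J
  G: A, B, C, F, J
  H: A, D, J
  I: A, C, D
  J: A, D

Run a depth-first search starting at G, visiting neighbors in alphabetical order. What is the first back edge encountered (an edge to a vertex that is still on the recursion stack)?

DFS from G (visiting neighbors in alphabetical order); mark gray on enter, black on exit:
G gray
  A gray
    D gray
    D black
  A black
  B gray
    B→A: A black — skip
    I gray
      I→A: A black — skip
      C gray
        C→A: A black — skip
        C→B: B is gray → back edge
First back edge: C → B.

C->B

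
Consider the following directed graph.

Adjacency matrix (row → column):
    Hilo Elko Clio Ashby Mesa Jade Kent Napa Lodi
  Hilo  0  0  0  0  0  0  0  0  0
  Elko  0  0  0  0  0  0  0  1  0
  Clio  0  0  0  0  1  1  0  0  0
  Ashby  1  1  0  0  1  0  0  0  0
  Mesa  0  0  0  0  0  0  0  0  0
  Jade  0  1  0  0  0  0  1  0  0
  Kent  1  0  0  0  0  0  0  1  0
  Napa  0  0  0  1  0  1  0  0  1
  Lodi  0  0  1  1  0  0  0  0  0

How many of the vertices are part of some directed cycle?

7

A vertex is on a directed cycle iff it belongs to a strongly connected component of size ≥ 2 (or has a self-loop).
The vertices on cycles are {Clio, Elko, Jade, Kent, Lodi, Napa, Ashby} — 7 in total.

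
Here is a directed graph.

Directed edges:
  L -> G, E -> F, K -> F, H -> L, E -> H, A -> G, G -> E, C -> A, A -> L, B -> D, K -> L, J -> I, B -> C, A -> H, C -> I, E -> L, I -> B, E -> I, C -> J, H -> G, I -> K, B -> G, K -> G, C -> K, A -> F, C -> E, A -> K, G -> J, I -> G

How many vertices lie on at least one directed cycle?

A vertex is on a directed cycle iff it belongs to a strongly connected component of size ≥ 2 (or has a self-loop).
The vertices on cycles are {A, B, C, E, G, H, I, J, K, L} — 10 in total.

10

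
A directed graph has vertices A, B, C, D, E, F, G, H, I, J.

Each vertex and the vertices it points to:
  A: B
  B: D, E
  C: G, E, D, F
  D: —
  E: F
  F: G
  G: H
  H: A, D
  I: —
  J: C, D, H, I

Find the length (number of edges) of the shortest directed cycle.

For each vertex v, BFS finds the shortest path from v back to v.
The shortest such closed walk is H → A → B → E → F → G → H, length 6.

6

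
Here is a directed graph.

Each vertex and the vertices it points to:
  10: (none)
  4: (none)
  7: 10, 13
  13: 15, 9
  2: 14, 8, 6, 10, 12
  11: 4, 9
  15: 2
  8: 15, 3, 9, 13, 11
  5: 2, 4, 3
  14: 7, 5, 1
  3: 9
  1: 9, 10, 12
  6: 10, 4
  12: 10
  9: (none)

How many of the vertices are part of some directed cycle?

7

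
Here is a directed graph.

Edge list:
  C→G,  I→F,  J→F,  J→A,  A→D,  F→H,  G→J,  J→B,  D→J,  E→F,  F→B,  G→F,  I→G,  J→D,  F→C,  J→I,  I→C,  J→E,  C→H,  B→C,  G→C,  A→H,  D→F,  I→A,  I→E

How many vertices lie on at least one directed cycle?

9

A vertex is on a directed cycle iff it belongs to a strongly connected component of size ≥ 2 (or has a self-loop).
The vertices on cycles are {A, B, C, D, E, F, G, I, J} — 9 in total.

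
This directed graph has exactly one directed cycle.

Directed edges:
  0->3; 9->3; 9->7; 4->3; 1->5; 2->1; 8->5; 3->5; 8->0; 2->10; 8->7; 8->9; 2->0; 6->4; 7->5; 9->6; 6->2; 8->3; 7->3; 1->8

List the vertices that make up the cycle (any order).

1, 2, 6, 8, 9

DFS with gray/black marking from 2:
2 gray
  0 gray
    3 gray
      5 gray
      5 black
    3 black
  0 black
  10 gray
  10 black
  1 gray
    8 gray
      8→0: 0 black — skip
      8→3: 3 black — skip
      8→5: 5 black — skip
      9 gray
        9→3: 3 black — skip
        7 gray
          7→3: 3 black — skip
          7→5: 5 black — skip
        7 black
        6 gray
          6→2: 2 is gray → back edge
Back edge closes the cycle 2 → 1 → 8 → 9 → 6 → 2; its vertices are {1, 2, 6, 8, 9}.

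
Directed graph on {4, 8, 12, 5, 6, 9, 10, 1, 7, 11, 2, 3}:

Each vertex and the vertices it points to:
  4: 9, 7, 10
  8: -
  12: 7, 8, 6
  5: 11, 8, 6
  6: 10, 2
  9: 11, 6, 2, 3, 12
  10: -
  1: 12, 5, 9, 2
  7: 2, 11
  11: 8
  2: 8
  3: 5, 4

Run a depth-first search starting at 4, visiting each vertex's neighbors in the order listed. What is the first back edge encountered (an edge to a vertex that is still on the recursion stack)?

DFS from 4 (visiting each vertex's neighbors in the order listed); mark gray on enter, black on exit:
4 gray
  9 gray
    11 gray
      8 gray
      8 black
    11 black
    6 gray
      10 gray
      10 black
      2 gray
        2→8: 8 black — skip
      2 black
    6 black
    9→2: 2 black — skip
    3 gray
      5 gray
        5→11: 11 black — skip
        5→8: 8 black — skip
        5→6: 6 black — skip
      5 black
      3→4: 4 is gray → back edge
First back edge: 3 → 4.

3->4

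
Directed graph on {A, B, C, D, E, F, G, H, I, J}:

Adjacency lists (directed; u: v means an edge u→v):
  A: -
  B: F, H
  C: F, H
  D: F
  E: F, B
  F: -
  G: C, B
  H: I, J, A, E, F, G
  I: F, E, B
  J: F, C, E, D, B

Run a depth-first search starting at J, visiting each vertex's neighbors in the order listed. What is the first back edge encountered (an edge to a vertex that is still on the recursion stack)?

DFS from J (visiting each vertex's neighbors in the order listed); mark gray on enter, black on exit:
J gray
  F gray
  F black
  C gray
    C→F: F black — skip
    H gray
      I gray
        I→F: F black — skip
        E gray
          E→F: F black — skip
          B gray
            B→F: F black — skip
            B→H: H is gray → back edge
First back edge: B → H.

B->H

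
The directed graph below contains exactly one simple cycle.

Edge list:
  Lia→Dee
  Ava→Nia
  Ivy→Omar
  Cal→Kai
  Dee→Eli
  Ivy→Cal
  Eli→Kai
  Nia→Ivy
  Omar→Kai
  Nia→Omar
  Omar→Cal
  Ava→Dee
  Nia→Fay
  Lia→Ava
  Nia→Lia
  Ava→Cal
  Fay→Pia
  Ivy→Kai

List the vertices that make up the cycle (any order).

DFS with gray/black marking from Nia:
Nia gray
  Omar gray
    Cal gray
      Kai gray
      Kai black
    Cal black
    Omar→Kai: Kai black — skip
  Omar black
  Lia gray
    Dee gray
      Eli gray
        Eli→Kai: Kai black — skip
      Eli black
    Dee black
    Ava gray
      Ava→Dee: Dee black — skip
      Ava→Cal: Cal black — skip
      Ava→Nia: Nia is gray → back edge
Back edge closes the cycle Nia → Lia → Ava → Nia; its vertices are {Ava, Lia, Nia}.

Ava, Lia, Nia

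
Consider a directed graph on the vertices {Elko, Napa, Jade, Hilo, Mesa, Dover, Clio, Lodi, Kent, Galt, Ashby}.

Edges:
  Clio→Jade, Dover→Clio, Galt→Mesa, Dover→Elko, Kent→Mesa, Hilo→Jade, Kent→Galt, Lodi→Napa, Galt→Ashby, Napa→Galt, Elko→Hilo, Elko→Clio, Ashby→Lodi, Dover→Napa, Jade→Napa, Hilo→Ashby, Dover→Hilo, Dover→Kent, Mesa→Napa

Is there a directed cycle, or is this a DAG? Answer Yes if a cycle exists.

Yes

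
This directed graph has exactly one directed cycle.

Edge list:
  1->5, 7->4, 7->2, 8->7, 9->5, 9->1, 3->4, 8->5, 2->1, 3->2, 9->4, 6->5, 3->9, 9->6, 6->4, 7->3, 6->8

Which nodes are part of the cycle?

DFS with gray/black marking from 7:
7 gray
  3 gray
    9 gray
      1 gray
        5 gray
        5 black
      1 black
      4 gray
      4 black
      9→5: 5 black — skip
      6 gray
        6→5: 5 black — skip
        8 gray
          8→5: 5 black — skip
          8→7: 7 is gray → back edge
Back edge closes the cycle 7 → 3 → 9 → 6 → 8 → 7; its vertices are {3, 6, 7, 8, 9}.

3, 6, 7, 8, 9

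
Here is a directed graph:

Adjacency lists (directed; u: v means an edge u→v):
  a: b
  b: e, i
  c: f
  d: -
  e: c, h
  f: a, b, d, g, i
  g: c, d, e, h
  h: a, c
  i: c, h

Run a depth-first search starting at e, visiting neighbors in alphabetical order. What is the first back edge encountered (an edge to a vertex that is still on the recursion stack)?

DFS from e (visiting neighbors in alphabetical order); mark gray on enter, black on exit:
e gray
  c gray
    f gray
      a gray
        b gray
          b→e: e is gray → back edge
First back edge: b → e.

b->e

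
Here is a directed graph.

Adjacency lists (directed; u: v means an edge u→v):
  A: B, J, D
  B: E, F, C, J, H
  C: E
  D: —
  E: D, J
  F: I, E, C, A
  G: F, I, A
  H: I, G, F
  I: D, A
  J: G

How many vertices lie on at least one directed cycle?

9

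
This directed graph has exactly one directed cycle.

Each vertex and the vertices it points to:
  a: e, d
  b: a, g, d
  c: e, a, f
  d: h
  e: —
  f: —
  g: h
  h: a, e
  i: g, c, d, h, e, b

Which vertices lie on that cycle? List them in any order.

a, d, h

DFS with gray/black marking from d:
d gray
  h gray
    a gray
      e gray
      e black
      a→d: d is gray → back edge
Back edge closes the cycle d → h → a → d; its vertices are {a, d, h}.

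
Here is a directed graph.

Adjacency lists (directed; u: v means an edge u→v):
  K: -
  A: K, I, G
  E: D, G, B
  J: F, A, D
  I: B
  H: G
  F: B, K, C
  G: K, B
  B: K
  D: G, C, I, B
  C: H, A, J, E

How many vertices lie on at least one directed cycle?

5

A vertex is on a directed cycle iff it belongs to a strongly connected component of size ≥ 2 (or has a self-loop).
The vertices on cycles are {C, D, E, F, J} — 5 in total.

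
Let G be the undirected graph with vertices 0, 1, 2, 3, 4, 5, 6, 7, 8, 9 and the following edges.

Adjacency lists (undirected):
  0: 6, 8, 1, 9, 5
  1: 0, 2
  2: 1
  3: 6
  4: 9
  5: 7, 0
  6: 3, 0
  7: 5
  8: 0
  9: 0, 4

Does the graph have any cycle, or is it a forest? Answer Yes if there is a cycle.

DFS, tracking each vertex's parent; an edge to a visited non-parent vertex closes a cycle.
Start from 7:
visit 7 (parent –)
  visit 5 (parent 7)
    5–7: parent, skip
    visit 0 (parent 5)
      visit 6 (parent 0)
        visit 3 (parent 6)
          3–6: parent, skip
        6–0: parent, skip
      visit 8 (parent 0)
        8–0: parent, skip
      visit 1 (parent 0)
        1–0: parent, skip
        visit 2 (parent 1)
          2–1: parent, skip
      visit 9 (parent 0)
        9–0: parent, skip
        visit 4 (parent 9)
          4–9: parent, skip
      0–5: parent, skip
No non-parent visited neighbor found — the graph is a forest.

No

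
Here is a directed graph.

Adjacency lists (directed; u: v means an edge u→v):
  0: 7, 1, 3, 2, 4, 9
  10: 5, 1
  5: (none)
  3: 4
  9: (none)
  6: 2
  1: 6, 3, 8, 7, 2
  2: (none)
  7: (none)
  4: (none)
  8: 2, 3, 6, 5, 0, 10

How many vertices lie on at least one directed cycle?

4

A vertex is on a directed cycle iff it belongs to a strongly connected component of size ≥ 2 (or has a self-loop).
The vertices on cycles are {0, 1, 8, 10} — 4 in total.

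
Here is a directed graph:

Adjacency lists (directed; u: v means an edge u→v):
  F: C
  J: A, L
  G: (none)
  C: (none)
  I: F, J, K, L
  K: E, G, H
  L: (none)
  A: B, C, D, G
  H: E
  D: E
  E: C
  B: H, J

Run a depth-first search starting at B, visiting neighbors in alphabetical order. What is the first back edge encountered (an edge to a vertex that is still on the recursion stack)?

A->B

DFS from B (visiting neighbors in alphabetical order); mark gray on enter, black on exit:
B gray
  H gray
    E gray
      C gray
      C black
    E black
  H black
  J gray
    A gray
      A→B: B is gray → back edge
First back edge: A → B.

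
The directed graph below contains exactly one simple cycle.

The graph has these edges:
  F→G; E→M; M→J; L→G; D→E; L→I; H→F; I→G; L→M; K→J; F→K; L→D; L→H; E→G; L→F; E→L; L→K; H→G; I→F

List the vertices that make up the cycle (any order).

DFS with gray/black marking from L:
L gray
  D gray
    E gray
      M gray
        J gray
        J black
      M black
      G gray
      G black
      E→L: L is gray → back edge
Back edge closes the cycle L → D → E → L; its vertices are {D, E, L}.

D, E, L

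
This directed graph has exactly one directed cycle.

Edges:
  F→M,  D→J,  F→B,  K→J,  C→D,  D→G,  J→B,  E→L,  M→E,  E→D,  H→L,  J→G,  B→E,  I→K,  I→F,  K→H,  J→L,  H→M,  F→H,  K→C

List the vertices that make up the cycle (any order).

B, D, E, J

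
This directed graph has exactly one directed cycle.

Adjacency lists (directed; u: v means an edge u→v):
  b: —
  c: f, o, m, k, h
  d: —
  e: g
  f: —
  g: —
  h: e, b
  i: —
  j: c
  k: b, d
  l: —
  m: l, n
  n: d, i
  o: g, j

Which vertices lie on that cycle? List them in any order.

c, j, o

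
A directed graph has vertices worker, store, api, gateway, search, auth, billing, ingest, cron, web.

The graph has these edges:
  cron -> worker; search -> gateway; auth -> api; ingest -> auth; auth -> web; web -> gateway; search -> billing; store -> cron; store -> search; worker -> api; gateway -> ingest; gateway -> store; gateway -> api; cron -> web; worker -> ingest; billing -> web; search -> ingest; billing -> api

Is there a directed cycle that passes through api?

No

api lies on a cycle iff there is a path from api back to itself.
Exploring from api, it never reaches itself; equivalently, its strongly connected component is a singleton.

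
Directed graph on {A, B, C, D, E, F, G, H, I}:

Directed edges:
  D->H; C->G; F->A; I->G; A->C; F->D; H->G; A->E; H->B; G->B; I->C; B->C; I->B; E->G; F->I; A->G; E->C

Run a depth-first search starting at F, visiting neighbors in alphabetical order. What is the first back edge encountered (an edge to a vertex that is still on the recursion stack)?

B→C

DFS from F (visiting neighbors in alphabetical order); mark gray on enter, black on exit:
F gray
  A gray
    C gray
      G gray
        B gray
          B→C: C is gray → back edge
First back edge: B → C.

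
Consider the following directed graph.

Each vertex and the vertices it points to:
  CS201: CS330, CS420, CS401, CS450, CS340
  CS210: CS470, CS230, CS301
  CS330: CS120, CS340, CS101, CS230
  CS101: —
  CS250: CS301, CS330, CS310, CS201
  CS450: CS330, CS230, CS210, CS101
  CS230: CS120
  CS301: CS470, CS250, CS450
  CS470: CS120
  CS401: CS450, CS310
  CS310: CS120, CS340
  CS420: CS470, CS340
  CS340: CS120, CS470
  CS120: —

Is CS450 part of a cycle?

Yes

CS450 is on a cycle iff CS450 can reach itself via ≥1 edge.
CS450 → CS210 → CS301 → CS450 — yes.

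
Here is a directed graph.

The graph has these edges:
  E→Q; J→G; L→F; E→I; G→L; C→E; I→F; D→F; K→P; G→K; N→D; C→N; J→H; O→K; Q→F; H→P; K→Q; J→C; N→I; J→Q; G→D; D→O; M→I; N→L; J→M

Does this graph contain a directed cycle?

No

DFS with white/gray/black marking, starting from I:
I gray
  F gray
  F black
I black
C gray
  E gray
    E→I: I black — skip
    Q gray
      Q→F: F black — skip
    Q black
  E black
  N gray
    N→I: I black — skip
    L gray
      L→F: F black — skip
    L black
    D gray
      D→F: F black — skip
      O gray
        K gray
          P gray
          P black
          K→Q: Q black — skip
        K black
      O black
    D black
  N black
C black
H gray
  H→P: P black — skip
H black
J gray
  G gray
    G→D: D black — skip
    G→K: K black — skip
    G→L: L black — skip
  G black
  M gray
    M→I: I black — skip
  M black
  J→C: C black — skip
  J→Q: Q black — skip
  J→H: H black — skip
J black
Every edge goes to a white or black vertex — no back edge, so the graph is acyclic.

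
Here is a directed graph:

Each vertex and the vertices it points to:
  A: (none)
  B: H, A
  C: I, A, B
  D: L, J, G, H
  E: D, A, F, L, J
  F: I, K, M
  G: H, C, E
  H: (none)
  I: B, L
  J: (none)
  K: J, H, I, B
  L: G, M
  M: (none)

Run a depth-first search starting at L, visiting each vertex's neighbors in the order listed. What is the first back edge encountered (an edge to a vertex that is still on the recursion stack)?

I→L

DFS from L (visiting each vertex's neighbors in the order listed); mark gray on enter, black on exit:
L gray
  G gray
    H gray
    H black
    C gray
      I gray
        B gray
          B→H: H black — skip
          A gray
          A black
        B black
        I→L: L is gray → back edge
First back edge: I → L.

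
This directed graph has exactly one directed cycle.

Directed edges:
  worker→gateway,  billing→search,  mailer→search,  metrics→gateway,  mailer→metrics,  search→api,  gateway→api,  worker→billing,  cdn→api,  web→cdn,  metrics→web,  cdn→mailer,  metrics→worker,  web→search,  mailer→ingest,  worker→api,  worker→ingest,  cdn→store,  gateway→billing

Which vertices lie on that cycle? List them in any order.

cdn, web, mailer, metrics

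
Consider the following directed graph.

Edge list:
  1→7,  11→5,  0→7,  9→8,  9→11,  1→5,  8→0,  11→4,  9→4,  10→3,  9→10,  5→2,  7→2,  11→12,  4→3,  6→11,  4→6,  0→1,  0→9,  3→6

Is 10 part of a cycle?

No

10 lies on a cycle iff there is a path from 10 back to itself.
Exploring from 10, it never reaches itself; equivalently, its strongly connected component is a singleton.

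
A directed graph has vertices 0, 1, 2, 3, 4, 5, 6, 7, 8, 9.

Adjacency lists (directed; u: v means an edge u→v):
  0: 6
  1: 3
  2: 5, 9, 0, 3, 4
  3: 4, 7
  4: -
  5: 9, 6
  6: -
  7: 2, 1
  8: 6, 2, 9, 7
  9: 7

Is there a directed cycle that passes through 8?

8 lies on a cycle iff there is a path from 8 back to itself.
Exploring from 8, it never reaches itself; equivalently, its strongly connected component is a singleton.

No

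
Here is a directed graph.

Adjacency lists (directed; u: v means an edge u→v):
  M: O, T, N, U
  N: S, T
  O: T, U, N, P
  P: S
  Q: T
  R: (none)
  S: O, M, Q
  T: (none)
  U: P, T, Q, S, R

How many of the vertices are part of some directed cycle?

6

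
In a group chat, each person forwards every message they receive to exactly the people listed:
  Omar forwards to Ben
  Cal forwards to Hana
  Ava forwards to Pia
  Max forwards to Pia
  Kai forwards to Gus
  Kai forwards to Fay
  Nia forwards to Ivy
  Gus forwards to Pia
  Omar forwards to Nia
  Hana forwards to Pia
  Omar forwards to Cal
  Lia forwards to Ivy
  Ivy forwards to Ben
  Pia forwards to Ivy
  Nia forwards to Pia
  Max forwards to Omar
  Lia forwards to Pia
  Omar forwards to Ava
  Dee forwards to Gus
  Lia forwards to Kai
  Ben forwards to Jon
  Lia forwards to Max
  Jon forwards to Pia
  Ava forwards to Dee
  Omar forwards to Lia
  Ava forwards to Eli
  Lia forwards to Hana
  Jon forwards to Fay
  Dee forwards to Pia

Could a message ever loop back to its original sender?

DFS with white/gray/black marking, starting from Dee:
Dee gray
  Gus gray
    Pia gray
      Ivy gray
        Ben gray
          Jon gray
            Jon→Pia: Pia is gray → back edge
Back edge found, so a cycle exists: Pia → Ivy → Ben → Jon → Pia.

Yes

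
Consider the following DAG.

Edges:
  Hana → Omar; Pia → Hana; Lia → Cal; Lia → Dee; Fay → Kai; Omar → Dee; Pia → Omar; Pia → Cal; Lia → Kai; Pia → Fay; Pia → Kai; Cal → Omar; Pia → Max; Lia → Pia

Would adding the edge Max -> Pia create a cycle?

Yes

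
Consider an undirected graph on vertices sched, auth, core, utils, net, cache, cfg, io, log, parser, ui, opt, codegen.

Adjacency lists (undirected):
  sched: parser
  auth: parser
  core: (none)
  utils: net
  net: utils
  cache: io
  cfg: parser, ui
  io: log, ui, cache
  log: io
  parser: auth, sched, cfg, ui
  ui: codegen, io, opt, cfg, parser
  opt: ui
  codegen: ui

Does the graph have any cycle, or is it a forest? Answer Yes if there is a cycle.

Yes

DFS, tracking each vertex's parent; an edge to a visited non-parent vertex closes a cycle.
Start from auth:
visit auth (parent –)
  visit parser (parent auth)
    parser–auth: parent, skip
    visit sched (parent parser)
      sched–parser: parent, skip
    visit cfg (parent parser)
      cfg–parser: parent, skip
      visit ui (parent cfg)
        visit codegen (parent ui)
          codegen–ui: parent, skip
        visit io (parent ui)
          visit log (parent io)
            log–io: parent, skip
          io–ui: parent, skip
          visit cache (parent io)
            cache–io: parent, skip
        visit opt (parent ui)
          opt–ui: parent, skip
        ui–cfg: parent, skip
        ui–parser: parser visited and ≠ parent → cycle
Cycle: parser – cfg – ui – parser.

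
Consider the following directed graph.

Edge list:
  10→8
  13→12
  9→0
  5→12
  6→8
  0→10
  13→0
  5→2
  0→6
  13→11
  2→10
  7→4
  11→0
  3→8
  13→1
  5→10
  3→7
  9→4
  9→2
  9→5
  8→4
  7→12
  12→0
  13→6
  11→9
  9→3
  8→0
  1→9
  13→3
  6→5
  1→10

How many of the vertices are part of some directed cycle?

A vertex is on a directed cycle iff it belongs to a strongly connected component of size ≥ 2 (or has a self-loop).
The vertices on cycles are {0, 2, 5, 6, 8, 10, 12} — 7 in total.

7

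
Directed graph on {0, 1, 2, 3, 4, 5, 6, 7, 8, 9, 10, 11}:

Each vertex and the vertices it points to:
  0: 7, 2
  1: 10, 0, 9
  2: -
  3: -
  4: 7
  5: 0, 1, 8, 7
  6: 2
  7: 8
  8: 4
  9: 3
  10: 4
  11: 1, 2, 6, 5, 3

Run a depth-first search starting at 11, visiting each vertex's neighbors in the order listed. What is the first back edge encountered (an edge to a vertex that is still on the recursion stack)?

8→4

DFS from 11 (visiting each vertex's neighbors in the order listed); mark gray on enter, black on exit:
11 gray
  1 gray
    10 gray
      4 gray
        7 gray
          8 gray
            8→4: 4 is gray → back edge
First back edge: 8 → 4.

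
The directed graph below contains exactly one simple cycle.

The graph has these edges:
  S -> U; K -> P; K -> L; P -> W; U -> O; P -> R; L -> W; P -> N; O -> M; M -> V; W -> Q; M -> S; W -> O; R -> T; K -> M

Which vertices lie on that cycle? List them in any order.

DFS with gray/black marking from M:
M gray
  S gray
    U gray
      O gray
        O→M: M is gray → back edge
Back edge closes the cycle M → S → U → O → M; its vertices are {M, O, S, U}.

M, O, S, U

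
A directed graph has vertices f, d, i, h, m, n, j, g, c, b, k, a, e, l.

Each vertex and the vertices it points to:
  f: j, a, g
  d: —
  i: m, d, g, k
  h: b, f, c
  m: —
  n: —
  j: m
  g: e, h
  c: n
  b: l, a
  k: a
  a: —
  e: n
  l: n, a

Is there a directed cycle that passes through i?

i lies on a cycle iff there is a path from i back to itself.
Exploring from i, it never reaches itself; equivalently, its strongly connected component is a singleton.

No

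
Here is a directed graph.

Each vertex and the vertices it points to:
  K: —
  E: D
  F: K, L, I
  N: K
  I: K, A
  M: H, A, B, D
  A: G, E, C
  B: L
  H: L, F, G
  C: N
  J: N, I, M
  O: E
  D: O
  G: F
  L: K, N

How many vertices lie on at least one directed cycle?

7

A vertex is on a directed cycle iff it belongs to a strongly connected component of size ≥ 2 (or has a self-loop).
The vertices on cycles are {A, D, E, F, G, I, O} — 7 in total.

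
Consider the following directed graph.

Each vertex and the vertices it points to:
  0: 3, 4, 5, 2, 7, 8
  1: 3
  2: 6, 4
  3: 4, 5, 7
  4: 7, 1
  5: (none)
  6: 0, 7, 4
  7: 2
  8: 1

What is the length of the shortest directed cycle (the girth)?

3

For each vertex v, BFS finds the shortest path from v back to v.
The shortest such closed walk is 0 → 2 → 6 → 0, length 3.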